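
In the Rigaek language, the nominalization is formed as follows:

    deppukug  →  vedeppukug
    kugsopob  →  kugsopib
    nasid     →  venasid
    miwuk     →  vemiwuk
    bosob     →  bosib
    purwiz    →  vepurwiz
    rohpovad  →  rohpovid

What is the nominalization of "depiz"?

vedepiz

nasid and rohpovad both end in -d yet inflect differently (venasid, rohpovid), so the final letter is not what conditions the rule; the last vowel is.
"depiz" has last vowel 'i'. The stems whose last vowel is 'i' (nasid → venasid, purwiz → vepurwiz) add the prefix ve-.
The other pattern: stems whose last vowel is 'a' or 'o' change the last vowel to 'i'.
So depiz → vedepiz.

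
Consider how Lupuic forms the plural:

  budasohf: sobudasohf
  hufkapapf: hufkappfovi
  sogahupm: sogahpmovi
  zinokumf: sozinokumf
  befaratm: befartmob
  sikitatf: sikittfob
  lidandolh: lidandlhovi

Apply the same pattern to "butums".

sikitatf and hufkapapf both end in -f yet inflect differently (sikittfob, hufkappfovi), so the final letter is not what conditions the rule; the second-to-last letter is.
"butums" has second-to-last letter 'm'. The one such stem in the data (zinokumf → sozinokumf) adds the prefix so-, so the same rule applies.
So butums → sobutums.

sobutums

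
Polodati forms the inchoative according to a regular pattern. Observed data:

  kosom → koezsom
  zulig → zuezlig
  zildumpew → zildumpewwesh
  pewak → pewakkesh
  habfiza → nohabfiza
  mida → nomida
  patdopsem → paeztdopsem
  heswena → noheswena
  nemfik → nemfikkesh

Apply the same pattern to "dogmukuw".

dogmukuwwesh

mida and pewak both have last vowel 'a' yet inflect differently (nomida, pewakkesh), so the last vowel is not what conditions the rule; the final letter is.
"dogmukuw" ends in -w. The one such stem in the data (zildumpew → zildumpewwesh) doubles the final consonant and adds -esh (as do pewak, nemfik), so the same rule applies.
So dogmukuw → dogmukuwwesh.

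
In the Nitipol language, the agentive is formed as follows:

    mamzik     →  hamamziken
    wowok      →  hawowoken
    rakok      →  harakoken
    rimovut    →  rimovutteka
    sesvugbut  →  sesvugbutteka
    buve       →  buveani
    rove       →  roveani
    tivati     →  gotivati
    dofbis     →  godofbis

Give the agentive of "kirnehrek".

"kirnehrek" ends in -k. The stems ending in -k (mamzik → hamamziken, wowok → hawowoken, rakok → harakoken) add ha- … -en around the stem.
The other patterns: stems ending in -t double the final consonant and add -eka; stems ending in -e add -ani; stems ending in -i or -s add the prefix go-.
So kirnehrek → hakirnehreken.

hakirnehreken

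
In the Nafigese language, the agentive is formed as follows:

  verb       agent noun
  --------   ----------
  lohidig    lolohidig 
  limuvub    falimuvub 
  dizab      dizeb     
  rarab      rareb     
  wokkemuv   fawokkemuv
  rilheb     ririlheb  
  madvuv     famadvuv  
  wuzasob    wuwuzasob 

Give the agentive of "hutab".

huteb

limuvub and rarab both end in -b yet inflect differently (falimuvub, rareb), so the final letter is not what conditions the rule; the last vowel is.
"hutab" has last vowel 'a'. The stems whose last vowel is 'a' (rarab → rareb, dizab → dizeb) change the last vowel to 'e'.
So hutab → huteb.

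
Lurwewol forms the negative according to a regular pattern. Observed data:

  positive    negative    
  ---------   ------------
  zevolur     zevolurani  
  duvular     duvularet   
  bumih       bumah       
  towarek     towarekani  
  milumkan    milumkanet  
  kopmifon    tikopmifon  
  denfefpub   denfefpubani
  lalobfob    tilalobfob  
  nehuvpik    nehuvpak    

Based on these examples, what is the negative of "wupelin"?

wupelan

kopmifon and milumkan both end in -n yet inflect differently (tikopmifon, milumkanet), so the final letter is not what conditions the rule; the last vowel is.
"wupelin" has last vowel 'i'. The stems whose last vowel is 'i' (nehuvpik → nehuvpak, bumih → bumah) change the last vowel to 'a'.
The other patterns: stems whose last vowel is 'o' add the prefix ti-; stems whose last vowel is 'a' add -et; stems whose last vowel is 'e' or 'u' add -ani.
So wupelin → wupelan.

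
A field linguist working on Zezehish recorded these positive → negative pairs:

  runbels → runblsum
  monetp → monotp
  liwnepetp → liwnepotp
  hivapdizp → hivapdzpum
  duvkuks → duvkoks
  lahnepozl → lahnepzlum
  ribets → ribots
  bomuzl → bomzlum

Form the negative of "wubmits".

"wubmits" has second-to-last letter 't'. The stems whose second-to-last letter is 't' (liwnepetp → liwnepotp, ribets → ribots, monetp → monotp) change the last vowel to 'o'.
The other pattern: stems whose second-to-last letter is 'l' or 'z' delete the last vowel and add -um.
So wubmits → wubmots.

wubmots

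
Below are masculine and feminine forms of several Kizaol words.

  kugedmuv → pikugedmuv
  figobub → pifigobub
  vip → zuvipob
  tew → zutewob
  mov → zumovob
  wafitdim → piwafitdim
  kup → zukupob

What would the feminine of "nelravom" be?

pinelravom

"nelravom" has 3 vowels. The stems with 3 vowels (kugedmuv → pikugedmuv, figobub → pifigobub, wafitdim → piwafitdim) add the prefix pi-.
So nelravom → pinelravom.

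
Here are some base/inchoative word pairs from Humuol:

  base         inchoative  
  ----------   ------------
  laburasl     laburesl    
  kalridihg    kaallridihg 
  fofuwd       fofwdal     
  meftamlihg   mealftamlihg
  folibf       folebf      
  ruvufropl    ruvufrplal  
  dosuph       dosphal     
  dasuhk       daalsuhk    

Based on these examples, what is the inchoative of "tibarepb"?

"tibarepb" has second-to-last letter 'p'. The stems whose second-to-last letter is 'p' (dosuph → dosphal, ruvufropl → ruvufrplal) delete the last vowel and add -al.
The other patterns: stems whose second-to-last letter is 'h' insert -al- after the first vowel; stems whose second-to-last letter is 'b' or 's' change the last vowel to 'e'.
So tibarepb → tibarpbal.

tibarpbal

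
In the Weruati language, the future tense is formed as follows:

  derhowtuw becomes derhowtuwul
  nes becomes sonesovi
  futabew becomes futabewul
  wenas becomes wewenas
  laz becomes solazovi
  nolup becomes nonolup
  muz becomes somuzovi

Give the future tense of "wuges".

wuwuges

nes and wenas both end in -s yet inflect differently (sonesovi, wewenas), so the final letter is not what conditions the rule; the number of vowels is.
"wuges" has 2 vowels. The stems with 2 vowels (wenas → wewenas, nolup → nonolup) repeat the first consonant+vowel as a prefix.
The other patterns: stems with 1 vowel add so- … -ovi around the stem; stems with 3 vowels add -ul.
So wuges → wuwuges.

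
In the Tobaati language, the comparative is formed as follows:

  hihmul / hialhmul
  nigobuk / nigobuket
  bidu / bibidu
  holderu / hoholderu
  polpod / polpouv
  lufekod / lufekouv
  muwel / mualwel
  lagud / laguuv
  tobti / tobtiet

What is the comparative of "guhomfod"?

guhomfouv

hihmul and bidu both have last vowel 'u' yet inflect differently (hialhmul, bibidu), so the last vowel is not what conditions the rule; the final letter is.
"guhomfod" ends in -d. The stems ending in -d (lufekod → lufekouv, polpod → polpouv, lagud → laguuv) drop the final letter and add -uv.
The other patterns: stems ending in -l insert -al- after the first vowel; stems ending in -u repeat the first consonant+vowel as a prefix; stems ending in -i or -k add -et.
So guhomfod → guhomfouv.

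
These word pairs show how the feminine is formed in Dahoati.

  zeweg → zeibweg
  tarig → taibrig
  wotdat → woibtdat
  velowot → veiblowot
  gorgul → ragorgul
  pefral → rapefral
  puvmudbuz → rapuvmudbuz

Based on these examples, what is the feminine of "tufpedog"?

wotdat and pefral both have last vowel 'a' yet inflect differently (woibtdat, rapefral), so the last vowel is not what conditions the rule; the final letter is.
"tufpedog" ends in -g. The stems ending in -g (zeweg → zeibweg, tarig → taibrig) insert -ib- after the first vowel.
So tufpedog → tuibfpedog.

tuibfpedog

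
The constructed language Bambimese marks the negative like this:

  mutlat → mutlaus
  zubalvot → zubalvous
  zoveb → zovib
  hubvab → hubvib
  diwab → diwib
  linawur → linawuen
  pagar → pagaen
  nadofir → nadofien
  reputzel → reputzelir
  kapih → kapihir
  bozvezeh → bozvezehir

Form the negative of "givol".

"givol" ends in -l. The one such stem in the data (reputzel → reputzelir) adds -ir, so the same rule applies.
So givol → givolir.

givolir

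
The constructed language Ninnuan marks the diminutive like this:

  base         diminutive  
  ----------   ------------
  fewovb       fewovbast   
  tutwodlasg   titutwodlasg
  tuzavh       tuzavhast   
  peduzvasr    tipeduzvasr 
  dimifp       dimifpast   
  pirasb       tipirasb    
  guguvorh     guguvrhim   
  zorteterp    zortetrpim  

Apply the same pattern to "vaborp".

vabrpim

guguvorh and tuzavh both end in -h yet inflect differently (guguvrhim, tuzavhast), so the final letter is not what conditions the rule; the second-to-last letter is.
"vaborp" has second-to-last letter 'r'. The stems whose second-to-last letter is 'r' (zorteterp → zortetrpim, guguvorh → guguvrhim) delete the last vowel and add -im.
The other patterns: stems whose second-to-last letter is 's' add the prefix ti-; stems whose second-to-last letter is 'f' or 'v' add -ast.
So vaborp → vabrpim.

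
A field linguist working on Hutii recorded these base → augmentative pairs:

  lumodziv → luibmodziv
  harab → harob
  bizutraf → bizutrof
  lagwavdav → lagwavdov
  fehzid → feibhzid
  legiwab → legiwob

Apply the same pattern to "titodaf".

titodof

lagwavdav and lumodziv both end in -v yet inflect differently (lagwavdov, luibmodziv), so the final letter is not what conditions the rule; the last vowel is.
"titodaf" has last vowel 'a'. The stems whose last vowel is 'a' (legiwab → legiwob, bizutraf → bizutrof, lagwavdav → lagwavdov) change the last vowel to 'o'.
The other pattern: stems whose last vowel is 'i' insert -ib- after the first vowel.
So titodaf → titodof.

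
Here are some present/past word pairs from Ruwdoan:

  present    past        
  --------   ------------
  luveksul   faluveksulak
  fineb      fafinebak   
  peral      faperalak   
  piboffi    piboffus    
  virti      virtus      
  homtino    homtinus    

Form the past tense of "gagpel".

fagagpelak

peral and piboffi both begin with p- yet inflect differently (faperalak, piboffus), so the first letter is not what conditions the rule; whether the stem ends in a vowel or a consonant is.
"gagpel" ends in a consonant. The stems ending in a consonant (luveksul → faluveksulak, peral → faperalak, fineb → fafinebak) add fa- … -ak around the stem.
The other pattern: stems ending in a vowel drop the final letter and add -us.
So gagpel → fagagpelak.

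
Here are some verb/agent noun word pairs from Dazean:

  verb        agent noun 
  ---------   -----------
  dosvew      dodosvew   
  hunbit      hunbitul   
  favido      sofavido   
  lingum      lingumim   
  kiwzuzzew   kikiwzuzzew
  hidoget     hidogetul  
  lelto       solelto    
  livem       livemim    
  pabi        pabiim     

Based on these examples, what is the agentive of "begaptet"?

"begaptet" ends in -t. The stems ending in -t (hidoget → hidogetul, hunbit → hunbitul) add -ul.
So begaptet → begaptetul.

begaptetul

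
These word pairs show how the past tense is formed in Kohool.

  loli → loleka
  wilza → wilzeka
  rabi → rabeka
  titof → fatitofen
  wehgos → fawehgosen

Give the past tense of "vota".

voteka

wilza and wehgos both begin with w- yet inflect differently (wilzeka, fawehgosen), so the first letter is not what conditions the rule; whether the stem ends in a vowel or a consonant is.
"vota" ends in a vowel. The stems ending in a vowel (loli → loleka, wilza → wilzeka, rabi → rabeka) drop the final letter and add -eka.
The other pattern: stems ending in a consonant add fa- … -en around the stem.
So vota → voteka.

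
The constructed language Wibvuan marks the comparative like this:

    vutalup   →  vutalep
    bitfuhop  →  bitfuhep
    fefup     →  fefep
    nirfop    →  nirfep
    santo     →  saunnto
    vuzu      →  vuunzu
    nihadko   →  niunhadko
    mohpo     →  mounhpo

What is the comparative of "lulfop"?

lulfep

bitfuhop and santo both have last vowel 'o' yet inflect differently (bitfuhep, saunnto), so the last vowel is not what conditions the rule; the final letter is.
"lulfop" ends in -p. The stems ending in -p (vutalup → vutalep, bitfuhop → bitfuhep, fefup → fefep) change the last vowel to 'e'.
So lulfop → lulfep.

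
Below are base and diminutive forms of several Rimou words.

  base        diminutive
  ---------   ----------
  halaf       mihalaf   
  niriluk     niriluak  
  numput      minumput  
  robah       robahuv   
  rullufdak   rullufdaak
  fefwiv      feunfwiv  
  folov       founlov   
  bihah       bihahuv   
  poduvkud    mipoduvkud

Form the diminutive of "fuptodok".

fuptodoak

robah and rullufdak both have last vowel 'a' yet inflect differently (robahuv, rullufdaak), so the last vowel is not what conditions the rule; the final letter is.
"fuptodok" ends in -k. The stems ending in -k (niriluk → niriluak, rullufdak → rullufdaak) drop the final letter and add -ak.
So fuptodok → fuptodoak.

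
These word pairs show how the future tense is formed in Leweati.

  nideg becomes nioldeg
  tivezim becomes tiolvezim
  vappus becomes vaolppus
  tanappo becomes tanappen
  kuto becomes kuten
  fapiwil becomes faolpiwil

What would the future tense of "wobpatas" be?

"wobpatas" ends in a consonant. The stems ending in a consonant (vappus → vaolppus, nideg → nioldeg, fapiwil → faolpiwil) insert -ol- after the first vowel.
The other pattern: stems ending in a vowel drop the final letter and add -en.
So wobpatas → woolbpatas.

woolbpatas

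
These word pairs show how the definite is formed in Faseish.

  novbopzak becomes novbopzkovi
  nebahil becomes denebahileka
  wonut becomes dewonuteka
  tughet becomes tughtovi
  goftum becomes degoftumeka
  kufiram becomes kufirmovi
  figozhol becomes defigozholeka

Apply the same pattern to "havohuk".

"havohuk" has last vowel 'u'. The stems whose last vowel is 'u' (goftum → degoftumeka, wonut → dewonuteka) add de- … -eka around the stem.
The other pattern: stems whose last vowel is 'a' or 'e' delete the last vowel and add -ovi.
So havohuk → dehavohukeka.

dehavohukeka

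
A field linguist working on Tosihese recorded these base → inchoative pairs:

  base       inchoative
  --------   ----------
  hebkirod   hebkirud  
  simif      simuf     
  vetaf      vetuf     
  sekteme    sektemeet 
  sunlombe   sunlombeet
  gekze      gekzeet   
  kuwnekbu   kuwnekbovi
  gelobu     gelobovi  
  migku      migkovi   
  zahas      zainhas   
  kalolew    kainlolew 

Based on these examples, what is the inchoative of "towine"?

vetaf and zahas both have last vowel 'a' yet inflect differently (vetuf, zainhas), so the last vowel is not what conditions the rule; the final letter is.
"towine" ends in -e. The stems ending in -e (sekteme → sektemeet, sunlombe → sunlombeet, gekze → gekzeet) add -et.
The other patterns: stems ending in -d or -f change the last vowel to 'u'; stems ending in -u drop the final letter and add -ovi; stems ending in -s or -w insert -in- after the first vowel.
So towine → towineet.

towineet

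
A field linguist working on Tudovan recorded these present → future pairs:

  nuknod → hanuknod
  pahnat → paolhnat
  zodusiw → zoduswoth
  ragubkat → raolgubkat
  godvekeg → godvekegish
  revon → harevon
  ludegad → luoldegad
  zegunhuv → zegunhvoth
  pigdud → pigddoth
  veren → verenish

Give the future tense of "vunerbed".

vunerbedish

"vunerbed" has last vowel 'e'. The stems whose last vowel is 'e' (veren → verenish, godvekeg → godvekegish) add -ish.
The other patterns: stems whose last vowel is 'a' insert -ol- after the first vowel; stems whose last vowel is 'o' add the prefix ha-; stems whose last vowel is 'i' or 'u' delete the last vowel and add -oth.
So vunerbed → vunerbedish.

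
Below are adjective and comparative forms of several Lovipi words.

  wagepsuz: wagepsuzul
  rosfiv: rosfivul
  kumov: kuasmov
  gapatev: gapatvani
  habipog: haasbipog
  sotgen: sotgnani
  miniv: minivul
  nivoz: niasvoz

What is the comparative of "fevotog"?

feasvotog

"fevotog" has last vowel 'o'. The stems whose last vowel is 'o' (nivoz → niasvoz, kumov → kuasmov, habipog → haasbipog) insert -as- after the first vowel.
The other patterns: stems whose last vowel is 'e' delete the last vowel and add -ani; stems whose last vowel is 'i' or 'u' add -ul.
So fevotog → feasvotog.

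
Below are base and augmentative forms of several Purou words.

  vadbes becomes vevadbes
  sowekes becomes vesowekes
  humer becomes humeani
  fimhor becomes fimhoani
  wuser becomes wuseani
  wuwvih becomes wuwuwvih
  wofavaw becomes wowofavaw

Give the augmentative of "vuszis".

vevuszis

"vuszis" ends in -s. The stems ending in -s (vadbes → vevadbes, sowekes → vesowekes) add the prefix ve-.
So vuszis → vevuszis.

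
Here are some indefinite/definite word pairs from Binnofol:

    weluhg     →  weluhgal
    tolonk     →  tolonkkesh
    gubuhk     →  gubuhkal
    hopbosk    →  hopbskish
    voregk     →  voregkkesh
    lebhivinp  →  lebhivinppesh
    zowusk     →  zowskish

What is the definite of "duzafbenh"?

tolonk and zowusk both end in -k yet inflect differently (tolonkkesh, zowskish), so the final letter is not what conditions the rule; the second-to-last letter is.
"duzafbenh" has second-to-last letter 'n'. The stems whose second-to-last letter is 'n' (tolonk → tolonkkesh, lebhivinp → lebhivinppesh) double the final consonant and add -esh.
The other patterns: stems whose second-to-last letter is 's' delete the last vowel and add -ish; stems whose second-to-last letter is 'h' add -al.
So duzafbenh → duzafbenhhesh.

duzafbenhhesh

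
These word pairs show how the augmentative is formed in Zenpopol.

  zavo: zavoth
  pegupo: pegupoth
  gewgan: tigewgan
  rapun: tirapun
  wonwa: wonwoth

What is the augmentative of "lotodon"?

tilotodon

gewgan and wonwa both have last vowel 'a' yet inflect differently (tigewgan, wonwoth), so the last vowel is not what conditions the rule; whether the stem ends in a vowel or a consonant is.
"lotodon" ends in a consonant. The stems ending in a consonant (gewgan → tigewgan, rapun → tirapun) add the prefix ti-.
So lotodon → tilotodon.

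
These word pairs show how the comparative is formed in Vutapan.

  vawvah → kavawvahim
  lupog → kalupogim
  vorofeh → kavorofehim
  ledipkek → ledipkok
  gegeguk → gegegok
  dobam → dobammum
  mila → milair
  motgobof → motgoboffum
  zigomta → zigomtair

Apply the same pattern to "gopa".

gopair

mila and vawvah both have last vowel 'a' yet inflect differently (milair, kavawvahim), so the last vowel is not what conditions the rule; the final letter is.
"gopa" ends in -a. The stems ending in -a (mila → milair, zigomta → zigomtair) add -ir.
The other patterns: stems ending in -k change the last vowel to 'o'; stems ending in -g or -h add ka- … -im around the stem; stems ending in -f or -m double the final consonant and add -um.
So gopa → gopair.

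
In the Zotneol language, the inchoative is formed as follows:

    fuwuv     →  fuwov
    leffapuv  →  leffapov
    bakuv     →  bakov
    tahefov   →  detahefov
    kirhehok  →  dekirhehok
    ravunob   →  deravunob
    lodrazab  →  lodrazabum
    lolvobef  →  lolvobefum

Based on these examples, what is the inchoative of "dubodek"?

dubodekum

fuwuv and tahefov both end in -v yet inflect differently (fuwov, detahefov), so the final letter is not what conditions the rule; the last vowel is.
"dubodek" has last vowel 'e'. The one such stem in the data (lolvobef → lolvobefum) adds -um, so the same rule applies.
The other patterns: stems whose last vowel is 'u' change the last vowel to 'o'; stems whose last vowel is 'o' add the prefix de-.
So dubodek → dubodekum.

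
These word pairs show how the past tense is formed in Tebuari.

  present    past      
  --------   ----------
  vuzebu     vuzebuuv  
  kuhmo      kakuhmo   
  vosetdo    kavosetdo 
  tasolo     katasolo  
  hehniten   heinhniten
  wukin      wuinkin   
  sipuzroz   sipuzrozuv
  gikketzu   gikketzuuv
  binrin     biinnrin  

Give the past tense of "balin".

"balin" ends in -n. The stems ending in -n (wukin → wuinkin, binrin → biinnrin, hehniten → heinhniten) insert -in- after the first vowel.
So balin → bainlin.

bainlin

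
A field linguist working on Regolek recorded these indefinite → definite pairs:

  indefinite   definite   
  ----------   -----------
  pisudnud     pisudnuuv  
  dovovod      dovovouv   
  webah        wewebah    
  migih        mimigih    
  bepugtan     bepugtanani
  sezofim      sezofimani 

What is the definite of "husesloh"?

huhusesloh

webah and bepugtan both have last vowel 'a' yet inflect differently (wewebah, bepugtanani), so the last vowel is not what conditions the rule; the final letter is.
"husesloh" ends in -h. The stems ending in -h (webah → wewebah, migih → mimigih) repeat the first consonant+vowel as a prefix.
So husesloh → huhusesloh.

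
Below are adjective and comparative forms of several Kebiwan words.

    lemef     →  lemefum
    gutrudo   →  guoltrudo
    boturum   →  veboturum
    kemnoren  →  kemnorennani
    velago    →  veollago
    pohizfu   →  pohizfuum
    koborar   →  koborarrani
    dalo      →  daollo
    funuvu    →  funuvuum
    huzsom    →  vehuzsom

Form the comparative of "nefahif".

funuvu and boturum both have last vowel 'u' yet inflect differently (funuvuum, veboturum), so the last vowel is not what conditions the rule; the final letter is.
"nefahif" ends in -f. The one such stem in the data (lemef → lemefum) adds -um, so the same rule applies.
The other patterns: stems ending in -o insert -ol- after the first vowel; stems ending in -m add the prefix ve-; stems ending in -n or -r double the final consonant and add -ani.
So nefahif → nefahifum.

nefahifum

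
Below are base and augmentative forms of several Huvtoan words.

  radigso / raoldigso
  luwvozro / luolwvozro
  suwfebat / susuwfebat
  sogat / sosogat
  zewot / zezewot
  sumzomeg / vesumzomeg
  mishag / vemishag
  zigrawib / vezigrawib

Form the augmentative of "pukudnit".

pupukudnit

radigso and zewot both have last vowel 'o' yet inflect differently (raoldigso, zezewot), so the last vowel is not what conditions the rule; the final letter is.
"pukudnit" ends in -t. The stems ending in -t (suwfebat → susuwfebat, sogat → sosogat, zewot → zezewot) repeat the first consonant+vowel as a prefix.
So pukudnit → pupukudnit.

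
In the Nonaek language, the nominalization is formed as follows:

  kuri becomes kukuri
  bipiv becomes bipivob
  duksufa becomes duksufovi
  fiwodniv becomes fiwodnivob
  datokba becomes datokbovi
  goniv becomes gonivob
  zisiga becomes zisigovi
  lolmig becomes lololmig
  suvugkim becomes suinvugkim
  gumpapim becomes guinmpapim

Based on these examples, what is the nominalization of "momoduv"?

momoduvob

bipiv and suvugkim both have last vowel 'i' yet inflect differently (bipivob, suinvugkim), so the last vowel is not what conditions the rule; the final letter is.
"momoduv" ends in -v. The stems ending in -v (bipiv → bipivob, fiwodniv → fiwodnivob, goniv → gonivob) add -ob.
The other patterns: stems ending in -a drop the final letter and add -ovi; stems ending in -m insert -in- after the first vowel; stems ending in -g or -i repeat the first consonant+vowel as a prefix.
So momoduv → momoduvob.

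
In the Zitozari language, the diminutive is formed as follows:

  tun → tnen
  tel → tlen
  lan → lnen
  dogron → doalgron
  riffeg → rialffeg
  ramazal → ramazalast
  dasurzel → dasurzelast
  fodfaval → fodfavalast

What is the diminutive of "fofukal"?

fofukalast

"fofukal" has 3 vowels. The stems with 3 vowels (ramazal → ramazalast, dasurzel → dasurzelast, fodfaval → fodfavalast) add -ast.
So fofukal → fofukalast.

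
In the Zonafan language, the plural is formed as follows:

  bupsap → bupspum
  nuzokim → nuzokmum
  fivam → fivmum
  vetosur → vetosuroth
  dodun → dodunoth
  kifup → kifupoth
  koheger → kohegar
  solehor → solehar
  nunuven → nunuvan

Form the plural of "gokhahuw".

bupsap and kifup both end in -p yet inflect differently (bupspum, kifupoth), so the final letter is not what conditions the rule; the last vowel is.
"gokhahuw" has last vowel 'u'. The stems whose last vowel is 'u' (vetosur → vetosuroth, dodun → dodunoth, kifup → kifupoth) add -oth.
So gokhahuw → gokhahuwoth.

gokhahuwoth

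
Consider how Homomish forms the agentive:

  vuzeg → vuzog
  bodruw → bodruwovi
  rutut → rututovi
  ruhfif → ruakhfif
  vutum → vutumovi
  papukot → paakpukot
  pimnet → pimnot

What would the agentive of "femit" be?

"femit" has last vowel 'i'. The one such stem in the data (ruhfif → ruakhfif) inserts -ak- after the first vowel (as does papukot), so the same rule applies.
The other patterns: stems whose last vowel is 'e' change the last vowel to 'o'; stems whose last vowel is 'u' add -ovi.
So femit → feakmit.

feakmit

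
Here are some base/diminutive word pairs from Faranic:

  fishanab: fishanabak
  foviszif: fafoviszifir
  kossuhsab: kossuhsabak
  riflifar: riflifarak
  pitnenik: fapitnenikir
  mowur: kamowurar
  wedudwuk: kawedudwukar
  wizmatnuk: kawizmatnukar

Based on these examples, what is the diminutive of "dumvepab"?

dumvepabak

riflifar and mowur both end in -r yet inflect differently (riflifarak, kamowurar), so the final letter is not what conditions the rule; the last vowel is.
"dumvepab" has last vowel 'a'. The stems whose last vowel is 'a' (kossuhsab → kossuhsabak, fishanab → fishanabak, riflifar → riflifarak) add -ak.
The other patterns: stems whose last vowel is 'u' add ka- … -ar around the stem; stems whose last vowel is 'i' add fa- … -ir around the stem.
So dumvepab → dumvepabak.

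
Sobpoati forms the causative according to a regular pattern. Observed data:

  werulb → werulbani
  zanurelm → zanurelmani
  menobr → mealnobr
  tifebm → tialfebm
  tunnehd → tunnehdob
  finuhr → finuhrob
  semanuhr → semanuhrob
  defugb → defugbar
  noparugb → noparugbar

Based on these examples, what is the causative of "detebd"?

dealtebd

"detebd" has second-to-last letter 'b'. The stems whose second-to-last letter is 'b' (menobr → mealnobr, tifebm → tialfebm) insert -al- after the first vowel.
So detebd → dealtebd.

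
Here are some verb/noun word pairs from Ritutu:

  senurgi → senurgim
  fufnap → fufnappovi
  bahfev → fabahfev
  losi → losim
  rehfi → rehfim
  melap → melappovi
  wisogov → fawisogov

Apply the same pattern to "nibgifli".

"nibgifli" ends in -i. The stems ending in -i (rehfi → rehfim, losi → losim, senurgi → senurgim) drop the final letter and add -im.
The other patterns: stems ending in -p double the final consonant and add -ovi; stems ending in -v add the prefix fa-.
So nibgifli → nibgiflim.

nibgiflim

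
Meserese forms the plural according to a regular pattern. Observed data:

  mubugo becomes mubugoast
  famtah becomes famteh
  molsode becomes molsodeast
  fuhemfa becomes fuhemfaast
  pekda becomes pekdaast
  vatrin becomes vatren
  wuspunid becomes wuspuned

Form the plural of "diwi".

diwiast

fuhemfa and famtah both have last vowel 'a' yet inflect differently (fuhemfaast, famteh), so the last vowel is not what conditions the rule; whether the stem ends in a vowel or a consonant is.
"diwi" ends in a vowel. The stems ending in a vowel (fuhemfa → fuhemfaast, pekda → pekdaast, molsode → molsodeast) add -ast.
So diwi → diwiast.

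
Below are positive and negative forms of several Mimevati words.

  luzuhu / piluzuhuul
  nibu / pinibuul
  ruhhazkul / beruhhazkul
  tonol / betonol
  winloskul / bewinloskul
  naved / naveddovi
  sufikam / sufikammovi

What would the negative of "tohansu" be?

luzuhu and ruhhazkul both have last vowel 'u' yet inflect differently (piluzuhuul, beruhhazkul), so the last vowel is not what conditions the rule; the final letter is.
"tohansu" ends in -u. The stems ending in -u (luzuhu → piluzuhuul, nibu → pinibuul) add pi- … -ul around the stem.
So tohansu → pitohansuul.

pitohansuul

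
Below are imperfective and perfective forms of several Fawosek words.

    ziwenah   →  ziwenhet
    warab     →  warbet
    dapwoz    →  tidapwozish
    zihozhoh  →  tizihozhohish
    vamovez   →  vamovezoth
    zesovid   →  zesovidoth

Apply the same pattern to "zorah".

zorhet

ziwenah and zihozhoh both end in -h yet inflect differently (ziwenhet, tizihozhohish), so the final letter is not what conditions the rule; the last vowel is.
"zorah" has last vowel 'a'. The stems whose last vowel is 'a' (ziwenah → ziwenhet, warab → warbet) delete the last vowel and add -et.
The other patterns: stems whose last vowel is 'o' add ti- … -ish around the stem; stems whose last vowel is 'e' or 'i' add -oth.
So zorah → zorhet.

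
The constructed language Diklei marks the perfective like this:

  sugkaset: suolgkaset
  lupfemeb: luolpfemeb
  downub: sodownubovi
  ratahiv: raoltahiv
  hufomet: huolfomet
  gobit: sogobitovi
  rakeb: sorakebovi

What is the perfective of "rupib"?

gobit and hufomet both end in -t yet inflect differently (sogobitovi, huolfomet), so the final letter is not what conditions the rule; the number of vowels is.
"rupib" has 2 vowels. The stems with 2 vowels (downub → sodownubovi, gobit → sogobitovi, rakeb → sorakebovi) add so- … -ovi around the stem.
The other pattern: stems with 3 vowels insert -ol- after the first vowel.
So rupib → sorupibovi.

sorupibovi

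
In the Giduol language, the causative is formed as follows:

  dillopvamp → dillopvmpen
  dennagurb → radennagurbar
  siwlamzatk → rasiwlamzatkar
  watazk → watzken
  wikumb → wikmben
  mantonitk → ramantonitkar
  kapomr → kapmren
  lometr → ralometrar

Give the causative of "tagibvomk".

kapomr and lometr both end in -r yet inflect differently (kapmren, ralometrar), so the final letter is not what conditions the rule; the second-to-last letter is.
"tagibvomk" has second-to-last letter 'm'. The stems whose second-to-last letter is 'm' (kapomr → kapmren, wikumb → wikmben, dillopvamp → dillopvmpen) delete the last vowel and add -en.
The other pattern: stems whose second-to-last letter is 'r' or 't' add ra- … -ar around the stem.
So tagibvomk → tagibvmken.

tagibvmken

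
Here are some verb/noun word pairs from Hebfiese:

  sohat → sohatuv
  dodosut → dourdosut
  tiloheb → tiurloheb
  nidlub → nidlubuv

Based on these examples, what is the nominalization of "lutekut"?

"lutekut" has 3 vowels. The stems with 3 vowels (tiloheb → tiurloheb, dodosut → dourdosut) insert -ur- after the first vowel.
The other pattern: stems with 2 vowels add -uv.
So lutekut → luurtekut.

luurtekut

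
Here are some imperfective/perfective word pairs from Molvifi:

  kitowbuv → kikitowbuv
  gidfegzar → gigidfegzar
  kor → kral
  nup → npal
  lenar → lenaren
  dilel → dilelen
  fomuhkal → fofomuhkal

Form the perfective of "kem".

"kem" has 1 vowel. The stems with 1 vowel (kor → kral, nup → npal) delete the last vowel and add -al.
The other patterns: stems with 2 vowels add -en; stems with 3 vowels repeat the first consonant+vowel as a prefix.
So kem → kmal.

kmal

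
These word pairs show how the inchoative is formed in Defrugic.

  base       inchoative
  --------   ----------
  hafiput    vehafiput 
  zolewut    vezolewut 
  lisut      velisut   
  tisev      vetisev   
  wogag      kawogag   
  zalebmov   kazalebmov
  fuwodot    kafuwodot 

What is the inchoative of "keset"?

vekeset

tisev and zalebmov both end in -v yet inflect differently (vetisev, kazalebmov), so the final letter is not what conditions the rule; the last vowel is.
"keset" has last vowel 'e'. The one such stem in the data (tisev → vetisev) adds the prefix ve-, so the same rule applies.
The other pattern: stems whose last vowel is 'a' or 'o' add the prefix ka-.
So keset → vekeset.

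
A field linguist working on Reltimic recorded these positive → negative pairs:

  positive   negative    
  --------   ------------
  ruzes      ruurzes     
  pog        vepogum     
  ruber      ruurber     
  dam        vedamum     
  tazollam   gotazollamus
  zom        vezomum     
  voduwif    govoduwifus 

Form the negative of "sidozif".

zom and tazollam both end in -m yet inflect differently (vezomum, gotazollamus), so the final letter is not what conditions the rule; the number of vowels is.
"sidozif" has 3 vowels. The stems with 3 vowels (tazollam → gotazollamus, voduwif → govoduwifus) add go- … -us around the stem.
So sidozif → gosidozifus.

gosidozifus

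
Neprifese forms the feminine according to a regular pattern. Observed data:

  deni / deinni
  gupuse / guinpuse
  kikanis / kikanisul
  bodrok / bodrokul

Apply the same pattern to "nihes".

"nihes" ends in a consonant. The stems ending in a consonant (kikanis → kikanisul, bodrok → bodrokul) add -ul.
The other pattern: stems ending in a vowel insert -in- after the first vowel.
So nihes → nihesul.

nihesul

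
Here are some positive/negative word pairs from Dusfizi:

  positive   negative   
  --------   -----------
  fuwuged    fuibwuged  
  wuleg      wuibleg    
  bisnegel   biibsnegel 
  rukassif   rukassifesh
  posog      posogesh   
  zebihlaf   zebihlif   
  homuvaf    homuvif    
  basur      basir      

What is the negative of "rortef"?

wuleg and posog both end in -g yet inflect differently (wuibleg, posogesh), so the final letter is not what conditions the rule; the last vowel is.
"rortef" has last vowel 'e'. The stems whose last vowel is 'e' (fuwuged → fuibwuged, wuleg → wuibleg, bisnegel → biibsnegel) insert -ib- after the first vowel.
So rortef → roibrtef.

roibrtef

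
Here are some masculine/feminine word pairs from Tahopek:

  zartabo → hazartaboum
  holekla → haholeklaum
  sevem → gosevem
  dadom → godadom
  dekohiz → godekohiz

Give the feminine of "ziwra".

zartabo and dadom both have last vowel 'o' yet inflect differently (hazartaboum, godadom), so the last vowel is not what conditions the rule; whether the stem ends in a vowel or a consonant is.
"ziwra" ends in a vowel. The stems ending in a vowel (zartabo → hazartaboum, holekla → haholeklaum) add ha- … -um around the stem.
So ziwra → haziwraum.

haziwraum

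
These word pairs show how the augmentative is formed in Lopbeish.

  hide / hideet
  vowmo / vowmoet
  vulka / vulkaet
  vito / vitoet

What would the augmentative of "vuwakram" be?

vuwakramet

Every pair shown (hide → hideet, vowmo → vowmoet, vulka → vulkaet, …) follows the same rule: add -et.
So vuwakram → vuwakramet.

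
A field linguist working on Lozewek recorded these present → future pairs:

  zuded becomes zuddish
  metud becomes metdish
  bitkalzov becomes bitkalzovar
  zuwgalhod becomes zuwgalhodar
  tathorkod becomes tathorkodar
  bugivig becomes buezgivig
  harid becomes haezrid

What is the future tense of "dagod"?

zuded and zuwgalhod both end in -d yet inflect differently (zuddish, zuwgalhodar), so the final letter is not what conditions the rule; the last vowel is.
"dagod" has last vowel 'o'. The stems whose last vowel is 'o' (bitkalzov → bitkalzovar, zuwgalhod → zuwgalhodar, tathorkod → tathorkodar) add -ar.
The other patterns: stems whose last vowel is 'e' or 'u' delete the last vowel and add -ish; stems whose last vowel is 'i' insert -ez- after the first vowel.
So dagod → dagodar.

dagodar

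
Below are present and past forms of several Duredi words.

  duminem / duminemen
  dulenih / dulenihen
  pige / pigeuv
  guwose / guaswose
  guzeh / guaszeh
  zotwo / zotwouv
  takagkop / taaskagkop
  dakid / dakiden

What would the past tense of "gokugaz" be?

goaskugaz

"gokugaz" begins with g-. The stems beginning with g- (guwose → guaswose, guzeh → guaszeh) insert -as- after the first vowel.
The other patterns: stems beginning with p- or z- add -uv; stems beginning with d- add -en.
So gokugaz → goaskugaz.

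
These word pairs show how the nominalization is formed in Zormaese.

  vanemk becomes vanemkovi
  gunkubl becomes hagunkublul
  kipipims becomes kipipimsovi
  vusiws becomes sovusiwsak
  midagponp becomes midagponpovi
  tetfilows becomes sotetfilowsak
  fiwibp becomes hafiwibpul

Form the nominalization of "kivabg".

hakivabgul

fiwibp and midagponp both end in -p yet inflect differently (hafiwibpul, midagponpovi), so the final letter is not what conditions the rule; the second-to-last letter is.
"kivabg" has second-to-last letter 'b'. The stems whose second-to-last letter is 'b' (fiwibp → hafiwibpul, gunkubl → hagunkublul) add ha- … -ul around the stem.
The other patterns: stems whose second-to-last letter is 'm' or 'n' add -ovi; stems whose second-to-last letter is 'w' add so- … -ak around the stem.
So kivabg → hakivabgul.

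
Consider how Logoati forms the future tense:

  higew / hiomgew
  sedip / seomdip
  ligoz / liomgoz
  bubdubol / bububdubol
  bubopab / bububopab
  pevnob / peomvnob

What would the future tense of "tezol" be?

teomzol

pevnob and bubopab both end in -b yet inflect differently (peomvnob, bububopab), so the final letter is not what conditions the rule; the number of vowels is.
"tezol" has 2 vowels. The stems with 2 vowels (higew → hiomgew, pevnob → peomvnob, ligoz → liomgoz) insert -om- after the first vowel.
So tezol → teomzol.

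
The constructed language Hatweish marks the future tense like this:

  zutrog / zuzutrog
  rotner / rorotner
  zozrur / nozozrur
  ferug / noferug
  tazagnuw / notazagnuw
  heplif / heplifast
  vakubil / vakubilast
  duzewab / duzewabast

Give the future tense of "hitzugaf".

hitzugafast

rotner and zozrur both end in -r yet inflect differently (rorotner, nozozrur), so the final letter is not what conditions the rule; the last vowel is.
"hitzugaf" has last vowel 'a'. The one such stem in the data (duzewab → duzewabast) adds -ast, so the same rule applies.
So hitzugaf → hitzugafast.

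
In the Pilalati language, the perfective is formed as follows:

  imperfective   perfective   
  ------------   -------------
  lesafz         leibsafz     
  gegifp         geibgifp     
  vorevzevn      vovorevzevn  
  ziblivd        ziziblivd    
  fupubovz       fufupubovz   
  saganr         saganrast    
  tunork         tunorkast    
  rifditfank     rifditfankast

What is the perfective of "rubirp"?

rubirpast

lesafz and fupubovz both end in -z yet inflect differently (leibsafz, fufupubovz), so the final letter is not what conditions the rule; the second-to-last letter is.
"rubirp" has second-to-last letter 'r'. The one such stem in the data (tunork → tunorkast) adds -ast, so the same rule applies.
The other patterns: stems whose second-to-last letter is 'f' insert -ib- after the first vowel; stems whose second-to-last letter is 'v' repeat the first consonant+vowel as a prefix.
So rubirp → rubirpast.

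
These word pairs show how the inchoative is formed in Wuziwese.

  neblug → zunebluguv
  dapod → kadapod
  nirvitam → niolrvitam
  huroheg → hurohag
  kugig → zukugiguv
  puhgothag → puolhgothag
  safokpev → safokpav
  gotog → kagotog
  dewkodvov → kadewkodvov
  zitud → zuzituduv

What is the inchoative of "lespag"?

leolspag

kugig and huroheg both end in -g yet inflect differently (zukugiguv, hurohag), so the final letter is not what conditions the rule; the last vowel is.
"lespag" has last vowel 'a'. The stems whose last vowel is 'a' (puhgothag → puolhgothag, nirvitam → niolrvitam) insert -ol- after the first vowel.
The other patterns: stems whose last vowel is 'i' or 'u' add zu- … -uv around the stem; stems whose last vowel is 'e' change the last vowel to 'a'; stems whose last vowel is 'o' add the prefix ka-.
So lespag → leolspag.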